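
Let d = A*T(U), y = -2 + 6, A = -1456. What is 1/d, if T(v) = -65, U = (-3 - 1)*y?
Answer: 1/94640 ≈ 1.0566e-5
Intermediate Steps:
y = 4
U = -16 (U = (-3 - 1)*4 = -4*4 = -16)
d = 94640 (d = -1456*(-65) = 94640)
1/d = 1/94640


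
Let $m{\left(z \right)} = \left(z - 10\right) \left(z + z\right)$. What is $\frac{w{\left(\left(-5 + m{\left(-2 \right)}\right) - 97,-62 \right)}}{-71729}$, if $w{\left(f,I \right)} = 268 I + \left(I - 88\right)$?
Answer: $\frac{16766}{71729} \approx 0.23374$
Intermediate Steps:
$m{\left(z \right)} = 2 z \left(-10 + z\right)$ ($m{\left(z \right)} = \left(-10 + z\right) 2 z = 2 z \left(-10 + z\right)$)
$w{\left(f,I \right)} = -88 + 269 I$ ($w{\left(f,I \right)} = 268 I + \left(-88 + I\right) = -88 + 269 I$)
$\frac{w{\left(\left(-5 + m{\left(-2 \right)}\right) - 97,-62 \right)}}{-71729} = \frac{-88 + 269 \left(-62\right)}{-71729} = \left(-88 - 16678\right) \left(- \frac{1}{71729}\right) = \left(-16766\right) \left(- \frac{1}{71729}\right) = \frac{16766}{71729}$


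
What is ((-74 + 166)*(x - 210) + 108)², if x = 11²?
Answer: 65286400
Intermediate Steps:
x = 121
((-74 + 166)*(x - 210) + 108)² = ((-74 + 166)*(121 - 210) + 108)² = (92*(-89) + 108)² = (-8188 + 108)² = (-8080)² = 65286400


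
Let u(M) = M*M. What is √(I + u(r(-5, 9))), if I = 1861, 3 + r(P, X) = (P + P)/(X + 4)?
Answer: √316910/13 ≈ 43.304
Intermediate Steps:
r(P, X) = -3 + 2*P/(4 + X) (r(P, X) = -3 + (P + P)/(X + 4) = -3 + (2*P)/(4 + X) = -3 + 2*P/(4 + X))
u(M) = M²
√(I + u(r(-5, 9))) = √(1861 + ((-12 - 3*9 + 2*(-5))/(4 + 9))²) = √(1861 + ((-12 - 27 - 10)/13)²) = √(1861 + ((1/13)*(-49))²) = √(1861 + (-49/13)²) = √(1861 + 2401/169) = √(316910/169) = √316910/13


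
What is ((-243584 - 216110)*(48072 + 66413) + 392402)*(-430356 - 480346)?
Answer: 47928129049061976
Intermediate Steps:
((-243584 - 216110)*(48072 + 66413) + 392402)*(-430356 - 480346) = (-459694*114485 + 392402)*(-910702) = (-52628067590 + 392402)*(-910702) = -52627675188*(-910702) = 47928129049061976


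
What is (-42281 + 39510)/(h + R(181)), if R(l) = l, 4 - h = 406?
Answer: 163/13 ≈ 12.538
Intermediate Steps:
h = -402 (h = 4 - 1*406 = 4 - 406 = -402)
(-42281 + 39510)/(h + R(181)) = (-42281 + 39510)/(-402 + 181) = -2771/(-221) = -2771*(-1/221) = 163/13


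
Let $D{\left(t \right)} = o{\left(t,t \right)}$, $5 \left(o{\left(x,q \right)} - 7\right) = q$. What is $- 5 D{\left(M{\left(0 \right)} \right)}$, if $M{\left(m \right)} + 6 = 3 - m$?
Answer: $-32$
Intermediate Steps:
$M{\left(m \right)} = -3 - m$ ($M{\left(m \right)} = -6 - \left(-3 + m\right) = -3 - m$)
$o{\left(x,q \right)} = 7 + \frac{q}{5}$
$D{\left(t \right)} = 7 + \frac{t}{5}$
$- 5 D{\left(M{\left(0 \right)} \right)} = - 5 \left(7 + \frac{-3 - 0}{5}\right) = - 5 \left(7 + \frac{-3 + 0}{5}\right) = - 5 \left(7 + \frac{1}{5} \left(-3\right)\right) = - 5 \left(7 - \frac{3}{5}\right) = \left(-5\right) \frac{32}{5} = -32$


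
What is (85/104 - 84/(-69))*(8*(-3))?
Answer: -14601/299 ≈ -48.833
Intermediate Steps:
(85/104 - 84/(-69))*(8*(-3)) = (85*(1/104) - 84*(-1/69))*(-24) = (85/104 + 28/23)*(-24) = (4867/2392)*(-24) = -14601/299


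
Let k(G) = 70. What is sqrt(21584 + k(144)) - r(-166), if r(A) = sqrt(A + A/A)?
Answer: 3*sqrt(2406) - I*sqrt(165) ≈ 147.15 - 12.845*I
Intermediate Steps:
r(A) = sqrt(1 + A) (r(A) = sqrt(A + 1) = sqrt(1 + A))
sqrt(21584 + k(144)) - r(-166) = sqrt(21584 + 70) - sqrt(1 - 166) = sqrt(21654) - sqrt(-165) = 3*sqrt(2406) - I*sqrt(165)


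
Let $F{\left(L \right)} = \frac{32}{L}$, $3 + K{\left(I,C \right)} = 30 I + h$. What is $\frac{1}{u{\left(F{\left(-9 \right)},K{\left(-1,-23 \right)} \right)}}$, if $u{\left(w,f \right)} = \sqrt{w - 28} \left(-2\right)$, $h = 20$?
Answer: $\frac{3 i \sqrt{71}}{284} \approx 0.089009 i$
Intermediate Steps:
$K{\left(I,C \right)} = 17 + 30 I$ ($K{\left(I,C \right)} = -3 + \left(30 I + 20\right) = -3 + \left(20 + 30 I\right) = 17 + 30 I$)
$u{\left(w,f \right)} = - 2 \sqrt{-28 + w}$ ($u{\left(w,f \right)} = \sqrt{-28 + w} \left(-2\right) = - 2 \sqrt{-28 + w}$)
$\frac{1}{u{\left(F{\left(-9 \right)},K{\left(-1,-23 \right)} \right)}} = \frac{1}{\left(-2\right) \sqrt{-28 + \frac{32}{-9}}} = \frac{1}{\left(-2\right) \sqrt{-28 + 32 \left(- \frac{1}{9}\right)}} = \frac{1}{\left(-2\right) \sqrt{-28 - \frac{32}{9}}} = \frac{1}{\left(-2\right) \sqrt{- \frac{284}{9}}} = \frac{1}{\left(-2\right) \frac{2 i \sqrt{71}}{3}} = \frac{1}{\left(- \frac{4}{3}\right) i \sqrt{71}} = \frac{3 i \sqrt{71}}{284}$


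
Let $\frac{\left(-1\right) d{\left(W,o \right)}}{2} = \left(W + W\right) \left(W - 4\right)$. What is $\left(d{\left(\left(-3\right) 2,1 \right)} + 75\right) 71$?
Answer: $-11715$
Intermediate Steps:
$d{\left(W,o \right)} = - 4 W \left(-4 + W\right)$ ($d{\left(W,o \right)} = - 2 \left(W + W\right) \left(W - 4\right) = - 2 \cdot 2 W \left(-4 + W\right) = - 4 W \left(-4 + W\right)$)
$\left(d{\left(\left(-3\right) 2,1 \right)} + 75\right) 71 = \left(4 \left(\left(-3\right) 2\right) \left(4 - \left(-3\right) 2\right) + 75\right) 71 = \left(4 \left(-6\right) \left(4 - -6\right) + 75\right) 71 = \left(4 \left(-6\right) \left(4 + 6\right) + 75\right) 71 = \left(4 \left(-6\right) 10 + 75\right) 71 = \left(-240 + 75\right) 71 = \left(-165\right) 71 = -11715$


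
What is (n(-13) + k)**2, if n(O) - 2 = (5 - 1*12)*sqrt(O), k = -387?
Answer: 147588 + 5390*I*sqrt(13) ≈ 1.4759e+5 + 19434.0*I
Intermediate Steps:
n(O) = 2 - 7*sqrt(O) (n(O) = 2 + (5 - 1*12)*sqrt(O) = 2 + (5 - 12)*sqrt(O) = 2 - 7*sqrt(O))
(n(-13) + k)**2 = ((2 - 7*I*sqrt(13)) - 387)**2 = (-385 - 7*I*sqrt(13))**2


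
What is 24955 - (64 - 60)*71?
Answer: 24671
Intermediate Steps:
24955 - (64 - 60)*71 = 24955 - 4*71 = 24955 - 1*284 = 24955 - 284 = 24671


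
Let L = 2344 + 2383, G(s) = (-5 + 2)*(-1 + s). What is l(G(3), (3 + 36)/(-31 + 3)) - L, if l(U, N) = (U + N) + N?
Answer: -66301/14 ≈ -4735.8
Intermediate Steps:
G(s) = 3 - 3*s (G(s) = -3*(-1 + s) = 3 - 3*s)
l(U, N) = U + 2*N (l(U, N) = (N + U) + N = U + 2*N)
L = 4727
l(G(3), (3 + 36)/(-31 + 3)) - L = ((3 - 3*3) + 2*((3 + 36)/(-31 + 3))) - 1*4727 = ((3 - 9) + 2*(39/(-28))) - 4727 = (-6 + 2*(39*(-1/28))) - 4727 = (-6 + 2*(-39/28)) - 4727 = (-6 - 39/14) - 4727 = -123/14 - 4727 = -66301/14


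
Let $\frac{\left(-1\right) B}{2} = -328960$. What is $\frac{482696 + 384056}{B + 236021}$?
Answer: $\frac{866752}{893941} \approx 0.96959$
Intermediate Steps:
$B = 657920$ ($B = \left(-2\right) \left(-328960\right) = 657920$)
$\frac{482696 + 384056}{B + 236021} = \frac{482696 + 384056}{657920 + 236021} = \frac{866752}{893941}$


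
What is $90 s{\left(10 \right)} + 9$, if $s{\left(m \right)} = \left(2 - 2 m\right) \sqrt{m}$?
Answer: $9 - 1620 \sqrt{10} \approx -5113.9$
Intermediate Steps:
$s{\left(m \right)} = \sqrt{m} \left(2 - 2 m\right)$
$90 s{\left(10 \right)} + 9 = 90 \cdot 2 \sqrt{10} \left(1 - 10\right) + 9 = 90 \cdot 2 \sqrt{10} \left(-9\right) + 9 = 90 \left(- 18 \sqrt{10}\right) + 9 = - 1620 \sqrt{10} + 9 = 9 - 1620 \sqrt{10}$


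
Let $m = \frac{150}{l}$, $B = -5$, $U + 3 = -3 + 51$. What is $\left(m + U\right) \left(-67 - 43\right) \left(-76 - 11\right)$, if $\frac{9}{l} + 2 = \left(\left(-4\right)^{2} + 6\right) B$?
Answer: $-17433350$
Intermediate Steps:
$U = 45$ ($U = -3 + \left(-3 + 51\right) = -3 + 48 = 45$)
$l = - \frac{9}{112}$ ($l = \frac{9}{-2 + \left(\left(-4\right)^{2} + 6\right) \left(-5\right)} = \frac{9}{-2 + \left(16 + 6\right) \left(-5\right)} = \frac{9}{-2 + 22 \left(-5\right)} = \frac{9}{-2 - 110} = \frac{9}{-112} = 9 \left(- \frac{1}{112}\right) = - \frac{9}{112} \approx -0.080357$)
$m = - \frac{5600}{3}$ ($m = \frac{150}{- \frac{9}{112}} = 150 \left(- \frac{112}{9}\right) = - \frac{5600}{3} \approx -1866.7$)
$\left(m + U\right) \left(-67 - 43\right) \left(-76 - 11\right) = \left(- \frac{5600}{3} + 45\right) \left(-67 - 43\right) \left(-76 - 11\right) = - \frac{5465 \left(\left(-110\right) \left(-87\right)\right)}{3} = \left(- \frac{5465}{3}\right) 9570 = -17433350$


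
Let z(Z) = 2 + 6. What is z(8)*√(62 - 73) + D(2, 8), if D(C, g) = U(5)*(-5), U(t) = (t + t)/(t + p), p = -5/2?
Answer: -20 + 8*I*√11 ≈ -20.0 + 26.533*I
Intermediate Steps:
p = -5/2 (p = -5*½ = -5/2 ≈ -2.5000)
U(t) = 2*t/(-5/2 + t) (U(t) = (t + t)/(t - 5/2) = (2*t)/(-5/2 + t) = 2*t/(-5/2 + t))
z(Z) = 8
D(C, g) = -20 (D(C, g) = (4*5/(-5 + 2*5))*(-5) = (4*5/(-5 + 10))*(-5) = (4*5/5)*(-5) = (4*5*(⅕))*(-5) = 4*(-5) = -20)
z(8)*√(62 - 73) + D(2, 8) = 8*√(62 - 73) - 20 = 8*√(-11) - 20 = 8*(I*√11) - 20 = 8*I*√11 - 20 = -20 + 8*I*√11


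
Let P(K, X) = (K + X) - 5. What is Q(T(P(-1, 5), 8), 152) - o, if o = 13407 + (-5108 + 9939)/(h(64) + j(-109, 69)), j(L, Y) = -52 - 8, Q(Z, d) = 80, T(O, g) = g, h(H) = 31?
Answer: -381652/29 ≈ -13160.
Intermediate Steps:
P(K, X) = -5 + K + X
j(L, Y) = -60
o = 383972/29 (o = 13407 + (-5108 + 9939)/(31 - 60) = 13407 + 4831/(-29) = 13407 + 4831*(-1/29) = 13407 - 4831/29 = 383972/29 ≈ 13240.)
Q(T(P(-1, 5), 8), 152) - o = 80 - 1*383972/29 = 80 - 383972/29 = -381652/29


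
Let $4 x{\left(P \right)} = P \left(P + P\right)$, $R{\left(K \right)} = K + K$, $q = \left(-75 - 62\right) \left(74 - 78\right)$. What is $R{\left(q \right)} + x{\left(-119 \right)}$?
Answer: $\frac{16353}{2} \approx 8176.5$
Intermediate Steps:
$q = 548$ ($q = \left(-137\right) \left(-4\right) = 548$)
$R{\left(K \right)} = 2 K$
$x{\left(P \right)} = \frac{P^{2}}{2}$ ($x{\left(P \right)} = \frac{P \left(P + P\right)}{4} = \frac{P 2 P}{4} = \frac{2 P^{2}}{4} = \frac{P^{2}}{2}$)
$R{\left(q \right)} + x{\left(-119 \right)} = 2 \cdot 548 + \frac{\left(-119\right)^{2}}{2} = 1096 + \frac{1}{2} \cdot 14161 = 1096 + \frac{14161}{2} = \frac{16353}{2}$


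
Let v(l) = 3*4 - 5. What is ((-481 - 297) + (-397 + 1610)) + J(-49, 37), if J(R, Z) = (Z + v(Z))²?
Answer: 2371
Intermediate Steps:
v(l) = 7 (v(l) = 12 - 5 = 7)
J(R, Z) = (7 + Z)² (J(R, Z) = (Z + 7)² = (7 + Z)²)
((-481 - 297) + (-397 + 1610)) + J(-49, 37) = ((-481 - 297) + (-397 + 1610)) + (7 + 37)² = (-778 + 1213) + 44² = 435 + 1936 = 2371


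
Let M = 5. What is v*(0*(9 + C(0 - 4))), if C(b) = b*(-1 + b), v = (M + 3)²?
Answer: 0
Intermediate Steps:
v = 64 (v = (5 + 3)² = 8² = 64)
v*(0*(9 + C(0 - 4))) = 64*(0*(9 + (0 - 4)*(-1 + (0 - 4)))) = 64*(0*(9 - 4*(-1 - 4))) = 64*(0*(9 - 4*(-5))) = 64*(0*(9 + 20)) = 64*(0*29) = 64*0 = 0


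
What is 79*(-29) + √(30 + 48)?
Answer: -2291 + √78 ≈ -2282.2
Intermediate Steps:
79*(-29) + √(30 + 48) = -2291 + √78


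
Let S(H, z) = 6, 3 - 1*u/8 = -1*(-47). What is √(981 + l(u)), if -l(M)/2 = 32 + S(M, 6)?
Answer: √905 ≈ 30.083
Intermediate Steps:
u = -352 (u = 24 - (-8)*(-47) = 24 - 8*47 = 24 - 376 = -352)
l(M) = -76 (l(M) = -2*(32 + 6) = -2*38 = -76)
√(981 + l(u)) = √(981 - 76) = √905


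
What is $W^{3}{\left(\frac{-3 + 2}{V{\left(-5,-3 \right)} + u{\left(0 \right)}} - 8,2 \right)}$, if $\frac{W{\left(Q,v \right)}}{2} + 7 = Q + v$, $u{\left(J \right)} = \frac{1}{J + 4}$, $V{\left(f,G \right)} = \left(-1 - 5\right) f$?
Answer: $- \frac{31375096264}{1771561} \approx -17710.0$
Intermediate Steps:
$V{\left(f,G \right)} = - 6 f$
$u{\left(J \right)} = \frac{1}{4 + J}$
$W{\left(Q,v \right)} = -14 + 2 Q + 2 v$ ($W{\left(Q,v \right)} = -14 + 2 \left(Q + v\right) = -14 + \left(2 Q + 2 v\right) = -14 + 2 Q + 2 v$)
$W^{3}{\left(\frac{-3 + 2}{V{\left(-5,-3 \right)} + u{\left(0 \right)}} - 8,2 \right)} = \left(-14 + 2 \left(\frac{-3 + 2}{\left(-6\right) \left(-5\right) + \frac{1}{4 + 0}} - 8\right) + 2 \cdot 2\right)^{3} = \left(-14 + 2 \left(- \frac{1}{30 + \frac{1}{4}} - 8\right) + 4\right)^{3} = \left(-14 + 2 \left(- \frac{1}{\frac{121}{4}} - 8\right) + 4\right)^{3} = \left(-14 + 2 \left(\left(-1\right) \frac{4}{121} - 8\right) + 4\right)^{3} = \left(-14 + 2 \left(- \frac{4}{121} - 8\right) + 4\right)^{3} = \left(-14 + 2 \left(- \frac{972}{121}\right) + 4\right)^{3} = \left(-14 - \frac{1944}{121} + 4\right)^{3} = \left(- \frac{3154}{121}\right)^{3} = - \frac{31375096264}{1771561}$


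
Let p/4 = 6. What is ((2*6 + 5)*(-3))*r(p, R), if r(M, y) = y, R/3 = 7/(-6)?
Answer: 357/2 ≈ 178.50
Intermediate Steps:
R = -7/2 (R = 3*(7/(-6)) = 3*(7*(-⅙)) = 3*(-7/6) = -7/2 ≈ -3.5000)
p = 24 (p = 4*6 = 24)
((2*6 + 5)*(-3))*r(p, R) = ((2*6 + 5)*(-3))*(-7/2) = ((12 + 5)*(-3))*(-7/2) = (17*(-3))*(-7/2) = -51*(-7/2) = 357/2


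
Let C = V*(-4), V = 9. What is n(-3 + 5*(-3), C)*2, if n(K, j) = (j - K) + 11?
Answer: -14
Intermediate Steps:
C = -36 (C = 9*(-4) = -36)
n(K, j) = 11 + j - K
n(-3 + 5*(-3), C)*2 = (11 - 36 - (-3 + 5*(-3)))*2 = (11 - 36 - (-3 - 15))*2 = (11 - 36 - 1*(-18))*2 = (11 - 36 + 18)*2 = -7*2 = -14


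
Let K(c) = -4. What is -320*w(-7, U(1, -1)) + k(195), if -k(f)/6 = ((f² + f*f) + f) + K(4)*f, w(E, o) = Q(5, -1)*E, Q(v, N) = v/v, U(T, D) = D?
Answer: -450550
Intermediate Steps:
Q(v, N) = 1
w(E, o) = E (w(E, o) = 1*E = E)
k(f) = -12*f² + 18*f (k(f) = -6*(((f² + f*f) + f) - 4*f) = -6*(((f² + f²) + f) - 4*f) = -6*((2*f² + f) - 4*f) = -6*((f + 2*f²) - 4*f) = -6*(-3*f + 2*f²) = -12*f² + 18*f)
-320*w(-7, U(1, -1)) + k(195) = -320*(-7) + 6*195*(3 - 2*195) = 2240 + 6*195*(3 - 390) = 2240 + 6*195*(-387) = 2240 - 452790 = -450550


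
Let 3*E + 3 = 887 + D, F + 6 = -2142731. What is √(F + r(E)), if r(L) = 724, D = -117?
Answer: I*√2142013 ≈ 1463.6*I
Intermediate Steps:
F = -2142737 (F = -6 - 2142731 = -2142737)
E = 767/3 (E = -1 + (887 - 117)/3 = -1 + (⅓)*770 = -1 + 770/3 = 767/3 ≈ 255.67)
√(F + r(E)) = √(-2142737 + 724) = √(-2142013) = I*√2142013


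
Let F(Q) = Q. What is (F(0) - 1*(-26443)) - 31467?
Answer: -5024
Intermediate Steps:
(F(0) - 1*(-26443)) - 31467 = (0 - 1*(-26443)) - 31467 = (0 + 26443) - 31467 = 26443 - 31467 = -5024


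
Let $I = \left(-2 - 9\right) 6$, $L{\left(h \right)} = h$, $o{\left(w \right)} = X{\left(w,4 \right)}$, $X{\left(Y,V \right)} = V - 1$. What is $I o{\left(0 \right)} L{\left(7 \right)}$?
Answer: $-1386$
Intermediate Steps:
$X{\left(Y,V \right)} = -1 + V$
$o{\left(w \right)} = 3$ ($o{\left(w \right)} = -1 + 4 = 3$)
$I = -66$ ($I = \left(-2 - 9\right) 6 = \left(-11\right) 6 = -66$)
$I o{\left(0 \right)} L{\left(7 \right)} = \left(-66\right) 3 \cdot 7 = \left(-198\right) 7 = -1386$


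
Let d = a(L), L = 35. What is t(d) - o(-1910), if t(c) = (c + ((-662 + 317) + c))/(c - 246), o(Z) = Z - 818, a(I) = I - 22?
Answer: 635943/233 ≈ 2729.4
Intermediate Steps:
a(I) = -22 + I
o(Z) = -818 + Z
d = 13 (d = -22 + 35 = 13)
t(c) = (-345 + 2*c)/(-246 + c) (t(c) = (c + (-345 + c))/(-246 + c) = (-345 + 2*c)/(-246 + c))
t(d) - o(-1910) = (-345 + 2*13)/(-246 + 13) - (-818 - 1910) = (-345 + 26)/(-233) - 1*(-2728) = -1/233*(-319) + 2728 = 319/233 + 2728 = 635943/233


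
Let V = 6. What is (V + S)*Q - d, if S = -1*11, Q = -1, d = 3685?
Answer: -3680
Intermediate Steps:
S = -11
(V + S)*Q - d = (6 - 11)*(-1) - 1*3685 = -5*(-1) - 3685 = 5 - 3685 = -3680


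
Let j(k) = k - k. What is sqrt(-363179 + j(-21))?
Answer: I*sqrt(363179) ≈ 602.64*I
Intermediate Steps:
j(k) = 0
sqrt(-363179 + j(-21)) = sqrt(-363179 + 0) = sqrt(-363179) = I*sqrt(363179)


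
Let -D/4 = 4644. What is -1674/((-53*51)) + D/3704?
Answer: -1833768/417163 ≈ -4.3958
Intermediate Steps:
D = -18576 (D = -4*4644 = -18576)
-1674/((-53*51)) + D/3704 = -1674/((-53*51)) - 18576/3704 = -1674/(-2703) - 18576*1/3704 = -1674*(-1/2703) - 2322/463 = 558/901 - 2322/463 = -1833768/417163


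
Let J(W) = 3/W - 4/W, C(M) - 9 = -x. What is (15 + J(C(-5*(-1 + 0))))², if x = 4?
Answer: 5476/25 ≈ 219.04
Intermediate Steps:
C(M) = 5 (C(M) = 9 - 1*4 = 9 - 4 = 5)
J(W) = -1/W
(15 + J(C(-5*(-1 + 0))))² = (15 - 1/5)² = (15 - 1*⅕)² = (15 - ⅕)² = (74/5)² = 5476/25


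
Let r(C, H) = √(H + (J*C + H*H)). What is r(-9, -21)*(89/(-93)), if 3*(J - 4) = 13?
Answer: -89*√345/93 ≈ -17.775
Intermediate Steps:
J = 25/3 (J = 4 + (⅓)*13 = 4 + 13/3 = 25/3 ≈ 8.3333)
r(C, H) = √(H + H² + 25*C/3) (r(C, H) = √(H + (25*C/3 + H*H)) = √(H + (25*C/3 + H²)) = √(H + (H² + 25*C/3)) = √(H + H² + 25*C/3))
r(-9, -21)*(89/(-93)) = (√(9*(-21) + 9*(-21)² + 75*(-9))/3)*(89/(-93)) = (√(-189 + 9*441 - 675)/3)*(89*(-1/93)) = (√(-189 + 3969 - 675)/3)*(-89/93) = (√3105/3)*(-89/93) = ((3*√345)/3)*(-89/93) = √345*(-89/93) = -89*√345/93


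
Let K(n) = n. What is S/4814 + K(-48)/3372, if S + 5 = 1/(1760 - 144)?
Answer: -33387895/2186018144 ≈ -0.015273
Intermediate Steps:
S = -8079/1616 (S = -5 + 1/(1760 - 144) = -5 + 1/1616 = -8079/1616 ≈ -4.9994)
S/4814 + K(-48)/3372 = -8079/1616/4814 - 48/3372 = -8079/1616*1/4814 - 48*1/3372 = -8079/7779424 - 4/281 = -33387895/2186018144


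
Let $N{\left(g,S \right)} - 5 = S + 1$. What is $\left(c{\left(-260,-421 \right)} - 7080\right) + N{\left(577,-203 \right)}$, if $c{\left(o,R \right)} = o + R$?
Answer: $-7958$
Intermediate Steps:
$c{\left(o,R \right)} = R + o$
$N{\left(g,S \right)} = 6 + S$ ($N{\left(g,S \right)} = 5 + \left(S + 1\right) = 5 + \left(1 + S\right) = 6 + S$)
$\left(c{\left(-260,-421 \right)} - 7080\right) + N{\left(577,-203 \right)} = \left(\left(-421 - 260\right) - 7080\right) + \left(6 - 203\right) = \left(-681 - 7080\right) - 197 = -7761 - 197 = -7958$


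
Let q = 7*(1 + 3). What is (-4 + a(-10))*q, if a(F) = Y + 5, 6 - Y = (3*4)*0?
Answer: 196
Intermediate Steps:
Y = 6 (Y = 6 - 3*4*0 = 6 - 12*0 = 6 - 1*0 = 6 + 0 = 6)
q = 28 (q = 7*4 = 28)
a(F) = 11 (a(F) = 6 + 5 = 11)
(-4 + a(-10))*q = (-4 + 11)*28 = 7*28 = 196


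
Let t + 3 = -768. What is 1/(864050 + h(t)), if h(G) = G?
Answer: 1/863279 ≈ 1.1584e-6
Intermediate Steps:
t = -771 (t = -3 - 768 = -771)
1/(864050 + h(t)) = 1/(864050 - 771) = 1/863279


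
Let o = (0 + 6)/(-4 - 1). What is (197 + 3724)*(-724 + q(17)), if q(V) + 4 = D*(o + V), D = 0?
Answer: -2854488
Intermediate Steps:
o = -6/5 (o = 6/(-5) = 6*(-1/5) = -6/5 ≈ -1.2000)
q(V) = -4 (q(V) = -4 + 0*(-6/5 + V) = -4 + 0 = -4)
(197 + 3724)*(-724 + q(17)) = (197 + 3724)*(-724 - 4) = 3921*(-728) = -2854488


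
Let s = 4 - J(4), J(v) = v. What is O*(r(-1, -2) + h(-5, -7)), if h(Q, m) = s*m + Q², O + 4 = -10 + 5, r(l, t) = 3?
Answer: -252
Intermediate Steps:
O = -9 (O = -4 + (-10 + 5) = -4 - 5 = -9)
s = 0 (s = 4 - 1*4 = 4 - 4 = 0)
h(Q, m) = Q² (h(Q, m) = 0*m + Q² = 0 + Q² = Q²)
O*(r(-1, -2) + h(-5, -7)) = -9*(3 + (-5)²) = -9*(3 + 25) = -9*28 = -252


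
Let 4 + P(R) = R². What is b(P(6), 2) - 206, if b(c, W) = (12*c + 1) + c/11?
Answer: 2001/11 ≈ 181.91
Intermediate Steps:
P(R) = -4 + R²
b(c, W) = 1 + 133*c/11 (b(c, W) = (1 + 12*c) + c*(1/11) = (1 + 12*c) + c/11 = 1 + 133*c/11)
b(P(6), 2) - 206 = (1 + 133*(-4 + 6²)/11) - 206 = (1 + 133*(-4 + 36)/11) - 206 = (1 + (133/11)*32) - 206 = (1 + 4256/11) - 206 = 4267/11 - 206 = 2001/11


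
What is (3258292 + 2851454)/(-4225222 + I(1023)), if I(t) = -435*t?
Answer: -6109746/4670227 ≈ -1.3082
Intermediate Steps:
(3258292 + 2851454)/(-4225222 + I(1023)) = (3258292 + 2851454)/(-4225222 - 435*1023) = 6109746/(-4225222 - 445005) = 6109746/(-4670227) = 6109746*(-1/4670227) = -6109746/4670227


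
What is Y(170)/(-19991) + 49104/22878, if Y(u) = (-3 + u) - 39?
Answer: 1753960/819631 ≈ 2.1399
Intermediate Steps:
Y(u) = -42 + u
Y(170)/(-19991) + 49104/22878 = (-42 + 170)/(-19991) + 49104/22878 = 128*(-1/19991) + 49104*(1/22878) = -128/19991 + 88/41 = 1753960/819631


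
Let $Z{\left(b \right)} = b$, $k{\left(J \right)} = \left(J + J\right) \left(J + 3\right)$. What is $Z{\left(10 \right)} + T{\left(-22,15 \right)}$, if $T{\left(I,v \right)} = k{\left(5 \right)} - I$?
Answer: $112$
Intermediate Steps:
$k{\left(J \right)} = 2 J \left(3 + J\right)$
$T{\left(I,v \right)} = 80 - I$ ($T{\left(I,v \right)} = 2 \cdot 5 \left(3 + 5\right) - I = 2 \cdot 5 \cdot 8 - I = 80 - I$)
$Z{\left(10 \right)} + T{\left(-22,15 \right)} = 10 + \left(80 - -22\right) = 10 + \left(80 + 22\right) = 10 + 102 = 112$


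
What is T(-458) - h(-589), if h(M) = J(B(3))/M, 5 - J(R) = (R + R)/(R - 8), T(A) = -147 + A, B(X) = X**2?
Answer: -356358/589 ≈ -605.02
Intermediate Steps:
J(R) = 5 - 2*R/(-8 + R) (J(R) = 5 - (R + R)/(R - 8) = 5 - 2*R/(-8 + R))
h(M) = -13/M (h(M) = ((-40 + 3*3**2)/(-8 + 3**2))/M = ((-40 + 3*9)/(-8 + 9))/M = ((-40 + 27)/1)/M = (1*(-13))/M = -13/M)
T(-458) - h(-589) = (-147 - 458) - (-13)/(-589) = -605 - (-13)*(-1)/589 = -605 - 1*13/589 = -605 - 13/589 = -356358/589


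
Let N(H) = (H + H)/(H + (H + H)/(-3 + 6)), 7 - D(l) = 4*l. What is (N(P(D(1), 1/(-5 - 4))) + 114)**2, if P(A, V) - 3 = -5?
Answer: 331776/25 ≈ 13271.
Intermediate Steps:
D(l) = 7 - 4*l
P(A, V) = -2 (P(A, V) = 3 - 5 = -2)
N(H) = 6/5 (N(H) = (2*H)/(H + (2*H)/3) = (2*H)/(H + (2*H)*(1/3)) = (2*H)/(H + 2*H/3) = (2*H)/((5*H/3)) = (2*H)*(3/(5*H)) = 6/5)
(N(P(D(1), 1/(-5 - 4))) + 114)**2 = (6/5 + 114)**2 = (576/5)**2 = 331776/25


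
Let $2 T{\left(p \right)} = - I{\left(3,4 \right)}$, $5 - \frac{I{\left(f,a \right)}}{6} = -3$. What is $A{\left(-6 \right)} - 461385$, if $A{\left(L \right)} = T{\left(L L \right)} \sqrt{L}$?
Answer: $-461385 - 24 i \sqrt{6} \approx -4.6139 \cdot 10^{5} - 58.788 i$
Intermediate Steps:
$I{\left(f,a \right)} = 48$ ($I{\left(f,a \right)} = 30 - -18 = 30 + 18 = 48$)
$T{\left(p \right)} = -24$ ($T{\left(p \right)} = \frac{\left(-1\right) 48}{2} = \frac{1}{2} \left(-48\right) = -24$)
$A{\left(L \right)} = - 24 \sqrt{L}$
$A{\left(-6 \right)} - 461385 = - 24 \sqrt{-6} - 461385 = - 24 i \sqrt{6} - 461385 = -461385 - 24 i \sqrt{6}$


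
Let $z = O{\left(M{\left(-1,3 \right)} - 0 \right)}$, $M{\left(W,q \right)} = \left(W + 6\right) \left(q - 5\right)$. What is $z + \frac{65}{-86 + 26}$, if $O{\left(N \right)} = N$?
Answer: $- \frac{133}{12} \approx -11.083$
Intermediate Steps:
$M{\left(W,q \right)} = \left(-5 + q\right) \left(6 + W\right)$ ($M{\left(W,q \right)} = \left(6 + W\right) \left(-5 + q\right) = \left(-5 + q\right) \left(6 + W\right)$)
$z = -10$ ($z = \left(-30 - -5 + 6 \cdot 3 - 3\right) - 0 = \left(-30 + 5 + 18 - 3\right) + 0 = -10 + 0 = -10$)
$z + \frac{65}{-86 + 26} = -10 + \frac{65}{-86 + 26} = -10 + \frac{65}{-60} = -10 + 65 \left(- \frac{1}{60}\right) = -10 - \frac{13}{12} = - \frac{133}{12}$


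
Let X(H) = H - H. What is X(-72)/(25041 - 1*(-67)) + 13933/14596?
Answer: 13933/14596 ≈ 0.95458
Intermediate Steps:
X(H) = 0
X(-72)/(25041 - 1*(-67)) + 13933/14596 = 0/(25041 - 1*(-67)) + 13933/14596 = 0/(25041 + 67) + 13933*(1/14596) = 0/25108 + 13933/14596 = 0*(1/25108) + 13933/14596 = 0 + 13933/14596 = 13933/14596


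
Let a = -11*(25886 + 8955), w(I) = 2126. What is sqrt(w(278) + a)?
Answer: 5*I*sqrt(15245) ≈ 617.35*I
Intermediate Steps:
a = -383251 (a = -11*34841 = -383251)
sqrt(w(278) + a) = sqrt(2126 - 383251) = sqrt(-381125) = 5*I*sqrt(15245)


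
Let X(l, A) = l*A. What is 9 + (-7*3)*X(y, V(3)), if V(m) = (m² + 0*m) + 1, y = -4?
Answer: 849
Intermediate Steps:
V(m) = 1 + m² (V(m) = (m² + 0) + 1 = m² + 1 = 1 + m²)
X(l, A) = A*l
9 + (-7*3)*X(y, V(3)) = 9 + (-7*3)*((1 + 3²)*(-4)) = 9 - 21*(1 + 9)*(-4) = 9 - 210*(-4) = 9 - 21*(-40) = 9 + 840 = 849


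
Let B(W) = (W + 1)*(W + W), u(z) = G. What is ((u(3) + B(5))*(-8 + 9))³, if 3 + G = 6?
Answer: 250047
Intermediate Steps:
G = 3 (G = -3 + 6 = 3)
u(z) = 3
B(W) = 2*W*(1 + W) (B(W) = (1 + W)*(2*W) = 2*W*(1 + W))
((u(3) + B(5))*(-8 + 9))³ = ((3 + 2*5*(1 + 5))*(-8 + 9))³ = ((3 + 2*5*6)*1)³ = ((3 + 60)*1)³ = (63*1)³ = 63³ = 250047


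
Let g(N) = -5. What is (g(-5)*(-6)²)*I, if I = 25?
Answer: -4500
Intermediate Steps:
(g(-5)*(-6)²)*I = -5*(-6)²*25 = -5*36*25 = -180*25 = -4500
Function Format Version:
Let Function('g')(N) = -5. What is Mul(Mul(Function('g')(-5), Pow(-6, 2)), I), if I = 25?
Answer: -4500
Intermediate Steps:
Mul(Mul(Function('g')(-5), Pow(-6, 2)), I) = Mul(Mul(-5, Pow(-6, 2)), 25) = Mul(Mul(-5, 36), 25) = Mul(-180, 25) = -4500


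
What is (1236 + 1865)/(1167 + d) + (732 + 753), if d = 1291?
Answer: 3653231/2458 ≈ 1486.3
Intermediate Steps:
(1236 + 1865)/(1167 + d) + (732 + 753) = (1236 + 1865)/(1167 + 1291) + (732 + 753) = 3101/2458 + 1485 = 3653231/2458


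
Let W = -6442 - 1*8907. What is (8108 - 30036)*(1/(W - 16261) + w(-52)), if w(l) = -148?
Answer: 51292672884/15805 ≈ 3.2453e+6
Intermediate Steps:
W = -15349 (W = -6442 - 8907 = -15349)
(8108 - 30036)*(1/(W - 16261) + w(-52)) = (8108 - 30036)*(1/(-15349 - 16261) - 148) = -21928*(1/(-31610) - 148) = -21928*(-1/31610 - 148) = -21928*(-4678281/31610) = 51292672884/15805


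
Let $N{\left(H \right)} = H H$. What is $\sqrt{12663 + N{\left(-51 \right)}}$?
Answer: $12 \sqrt{106} \approx 123.55$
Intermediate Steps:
$N{\left(H \right)} = H^{2}$
$\sqrt{12663 + N{\left(-51 \right)}} = \sqrt{12663 + \left(-51\right)^{2}} = \sqrt{12663 + 2601} = \sqrt{15264} = 12 \sqrt{106}$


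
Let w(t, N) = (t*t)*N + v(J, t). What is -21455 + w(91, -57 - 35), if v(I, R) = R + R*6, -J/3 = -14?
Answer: -782670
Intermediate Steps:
J = 42 (J = -3*(-14) = 42)
v(I, R) = 7*R (v(I, R) = R + 6*R = 7*R)
w(t, N) = 7*t + N*t² (w(t, N) = (t*t)*N + 7*t = t²*N + 7*t = N*t² + 7*t = 7*t + N*t²)
-21455 + w(91, -57 - 35) = -21455 + 91*(7 + (-57 - 35)*91) = -21455 + 91*(7 - 92*91) = -21455 + 91*(7 - 8372) = -21455 + 91*(-8365) = -21455 - 761215 = -782670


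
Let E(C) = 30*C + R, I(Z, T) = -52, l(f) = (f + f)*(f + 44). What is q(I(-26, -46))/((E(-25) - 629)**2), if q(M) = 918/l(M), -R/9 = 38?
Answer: 459/1232125856 ≈ 3.7253e-7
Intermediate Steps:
R = -342 (R = -9*38 = -342)
l(f) = 2*f*(44 + f) (l(f) = (2*f)*(44 + f) = 2*f*(44 + f))
q(M) = 459/(M*(44 + M)) (q(M) = 918/((2*M*(44 + M))) = 918*(1/(2*M*(44 + M))) = 459/(M*(44 + M)))
E(C) = -342 + 30*C (E(C) = 30*C - 342 = -342 + 30*C)
q(I(-26, -46))/((E(-25) - 629)**2) = (459/(-52*(44 - 52)))/(((-342 + 30*(-25)) - 629)**2) = (459*(-1/52)/(-8))/(((-342 - 750) - 629)**2) = (459*(-1/52)*(-1/8))/((-1092 - 629)**2) = 459/(416*((-1721)**2)) = (459/416)/2961841 = (459/416)*(1/2961841) = 459/1232125856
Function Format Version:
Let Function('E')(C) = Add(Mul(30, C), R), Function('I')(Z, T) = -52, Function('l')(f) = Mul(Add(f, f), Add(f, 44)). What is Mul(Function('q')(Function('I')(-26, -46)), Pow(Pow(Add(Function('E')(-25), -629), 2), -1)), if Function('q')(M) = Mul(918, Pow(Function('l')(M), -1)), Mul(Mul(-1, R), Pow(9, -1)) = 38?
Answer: Rational(459, 1232125856) ≈ 3.7253e-7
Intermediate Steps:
R = -342 (R = Mul(-9, 38) = -342)
Function('l')(f) = Mul(2, f, Add(44, f)) (Function('l')(f) = Mul(Mul(2, f), Add(44, f)) = Mul(2, f, Add(44, f)))
Function('q')(M) = Mul(459, Pow(M, -1), Pow(Add(44, M), -1)) (Function('q')(M) = Mul(918, Pow(Mul(2, M, Add(44, M)), -1)) = Mul(918, Mul(Rational(1, 2), Pow(M, -1), Pow(Add(44, M), -1))) = Mul(459, Pow(M, -1), Pow(Add(44, M), -1)))
Function('E')(C) = Add(-342, Mul(30, C)) (Function('E')(C) = Add(Mul(30, C), -342) = Add(-342, Mul(30, C)))
Mul(Function('q')(Function('I')(-26, -46)), Pow(Pow(Add(Function('E')(-25), -629), 2), -1)) = Mul(Mul(459, Pow(-52, -1), Pow(Add(44, -52), -1)), Pow(Pow(Add(Add(-342, Mul(30, -25)), -629), 2), -1)) = Mul(Mul(459, Rational(-1, 52), Pow(-8, -1)), Pow(Pow(Add(Add(-342, -750), -629), 2), -1)) = Mul(Mul(459, Rational(-1, 52), Rational(-1, 8)), Pow(Pow(Add(-1092, -629), 2), -1)) = Mul(Rational(459, 416), Pow(Pow(-1721, 2), -1)) = Mul(Rational(459, 416), Pow(2961841, -1)) = Mul(Rational(459, 416), Rational(1, 2961841)) = Rational(459, 1232125856)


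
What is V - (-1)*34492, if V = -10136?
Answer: 24356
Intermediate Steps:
V - (-1)*34492 = -10136 - (-1)*34492 = -10136 - 1*(-34492) = -10136 + 34492 = 24356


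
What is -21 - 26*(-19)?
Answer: 473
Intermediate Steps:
-21 - 26*(-19) = -21 + 494 = 473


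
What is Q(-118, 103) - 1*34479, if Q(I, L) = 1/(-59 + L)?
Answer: -1517075/44 ≈ -34479.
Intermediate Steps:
Q(-118, 103) - 1*34479 = 1/(-59 + 103) - 1*34479 = 1/44 - 34479 = -1517075/44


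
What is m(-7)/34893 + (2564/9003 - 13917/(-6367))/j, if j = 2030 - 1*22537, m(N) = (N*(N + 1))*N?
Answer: -12982955894955/1519143422942513 ≈ -0.0085462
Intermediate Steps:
m(N) = N**2*(1 + N) (m(N) = (N*(1 + N))*N = N**2*(1 + N))
j = -20507 (j = 2030 - 22537 = -20507)
m(-7)/34893 + (2564/9003 - 13917/(-6367))/j = ((-7)**2*(1 - 7))/34893 + (2564/9003 - 13917/(-6367))/(-20507) = (49*(-6))*(1/34893) + (2564*(1/9003) - 13917*(-1/6367))*(-1/20507) = -294*1/34893 + (2564/9003 + 13917/6367)*(-1/20507) = -98/11631 + (141619739/57322101)*(-1/20507) = -98/11631 - 141619739/1175504325207 = -12982955894955/1519143422942513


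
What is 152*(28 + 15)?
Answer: 6536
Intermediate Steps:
152*(28 + 15) = 152*43 = 6536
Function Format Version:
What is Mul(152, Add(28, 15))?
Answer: 6536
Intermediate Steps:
Mul(152, Add(28, 15)) = Mul(152, 43) = 6536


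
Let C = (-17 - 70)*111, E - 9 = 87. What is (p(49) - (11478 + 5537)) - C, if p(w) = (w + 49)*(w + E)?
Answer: 6852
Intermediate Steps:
E = 96 (E = 9 + 87 = 96)
p(w) = (49 + w)*(96 + w) (p(w) = (w + 49)*(w + 96) = (49 + w)*(96 + w))
C = -9657 (C = -87*111 = -9657)
(p(49) - (11478 + 5537)) - C = ((4704 + 49² + 145*49) - (11478 + 5537)) - 1*(-9657) = ((4704 + 2401 + 7105) - 1*17015) + 9657 = (14210 - 17015) + 9657 = -2805 + 9657 = 6852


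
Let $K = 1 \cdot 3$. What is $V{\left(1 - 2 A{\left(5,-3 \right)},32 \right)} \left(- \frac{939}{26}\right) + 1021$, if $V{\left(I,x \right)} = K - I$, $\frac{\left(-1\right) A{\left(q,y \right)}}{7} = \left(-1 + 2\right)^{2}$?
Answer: $\frac{18907}{13} \approx 1454.4$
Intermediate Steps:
$A{\left(q,y \right)} = -7$ ($A{\left(q,y \right)} = - 7 \left(-1 + 2\right)^{2} = - 7 \cdot 1^{2} = \left(-7\right) 1 = -7$)
$K = 3$
$V{\left(I,x \right)} = 3 - I$
$V{\left(1 - 2 A{\left(5,-3 \right)},32 \right)} \left(- \frac{939}{26}\right) + 1021 = \left(3 - \left(1 - -14\right)\right) \left(- \frac{939}{26}\right) + 1021 = \left(3 - \left(1 + 14\right)\right) \left(\left(-939\right) \frac{1}{26}\right) + 1021 = \left(3 - 15\right) \left(- \frac{939}{26}\right) + 1021 = \left(-12\right) \left(- \frac{939}{26}\right) + 1021 = \frac{5634}{13} + 1021 = \frac{18907}{13}$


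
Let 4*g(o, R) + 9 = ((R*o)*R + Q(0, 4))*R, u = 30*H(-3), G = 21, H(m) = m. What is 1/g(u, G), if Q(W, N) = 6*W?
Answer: -4/833499 ≈ -4.7990e-6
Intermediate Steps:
u = -90 (u = 30*(-3) = -90)
g(o, R) = -9/4 + o*R³/4 (g(o, R) = -9/4 + (((R*o)*R + 6*0)*R)/4 = -9/4 + ((o*R² + 0)*R)/4 = -9/4 + ((o*R²)*R)/4 = -9/4 + (o*R³)/4 = -9/4 + o*R³/4)
1/g(u, G) = 1/(-9/4 + (¼)*(-90)*21³) = 1/(-9/4 + (¼)*(-90)*9261) = 1/(-9/4 - 416745/2) = 1/(-833499/4) = -4/833499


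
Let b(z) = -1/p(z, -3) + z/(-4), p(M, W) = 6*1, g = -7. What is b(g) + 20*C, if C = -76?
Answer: -18221/12 ≈ -1518.4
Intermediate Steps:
p(M, W) = 6
b(z) = -1/6 - z/4 (b(z) = -1/6 + z/(-4) = -1*1/6 + z*(-1/4) = -1/6 - z/4)
b(g) + 20*C = (-1/6 - 1/4*(-7)) + 20*(-76) = (-1/6 + 7/4) - 1520 = 19/12 - 1520 = -18221/12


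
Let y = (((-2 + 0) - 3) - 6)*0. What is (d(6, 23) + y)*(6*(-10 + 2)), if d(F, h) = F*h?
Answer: -6624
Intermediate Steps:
y = 0 (y = ((-2 - 3) - 6)*0 = (-5 - 6)*0 = -11*0 = 0)
(d(6, 23) + y)*(6*(-10 + 2)) = (6*23 + 0)*(6*(-10 + 2)) = (138 + 0)*(6*(-8)) = 138*(-48) = -6624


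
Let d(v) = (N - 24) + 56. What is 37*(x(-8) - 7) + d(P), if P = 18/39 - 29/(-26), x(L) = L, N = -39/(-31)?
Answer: -16174/31 ≈ -521.74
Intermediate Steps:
N = 39/31 (N = -39*(-1/31) = 39/31 ≈ 1.2581)
P = 41/26 (P = 18*(1/39) - 29*(-1/26) = 6/13 + 29/26 = 41/26 ≈ 1.5769)
d(v) = 1031/31 (d(v) = (39/31 - 24) + 56 = -705/31 + 56 = 1031/31)
37*(x(-8) - 7) + d(P) = 37*(-8 - 7) + 1031/31 = 37*(-15) + 1031/31 = -555 + 1031/31 = -16174/31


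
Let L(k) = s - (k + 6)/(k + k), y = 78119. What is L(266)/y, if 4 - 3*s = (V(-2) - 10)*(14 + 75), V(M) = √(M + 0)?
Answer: 39566/10389827 - 89*I*√2/234357 ≈ 0.0038081 - 0.00053706*I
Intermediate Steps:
V(M) = √M
s = 298 - 89*I*√2/3 (s = 4/3 - (√(-2) - 10)*(14 + 75)/3 = 4/3 - (I*√2 - 10)*89/3 = 4/3 - (-10 + I*√2)*89/3 = 4/3 - (-890 + 89*I*√2)/3 = 4/3 + (890/3 - 89*I*√2/3) = 298 - 89*I*√2/3 ≈ 298.0 - 41.955*I)
L(k) = 298 - 89*I*√2/3 - (6 + k)/(2*k) (L(k) = (298 - 89*I*√2/3) - (k + 6)/(k + k) = (298 - 89*I*√2/3) - (6 + k)/(2*k) = 298 - 89*I*√2/3 - (6 + k)/(2*k))
L(266)/y = ((⅙)*(-18 + 266*(1785 - 178*I*√2))/266)/78119 = ((⅙)*(1/266)*(-18 + (474810 - 47348*I*√2)))*(1/78119) = ((⅙)*(1/266)*(474792 - 47348*I*√2))*(1/78119) = (39566/133 - 89*I*√2/3)*(1/78119) = 39566/10389827 - 89*I*√2/234357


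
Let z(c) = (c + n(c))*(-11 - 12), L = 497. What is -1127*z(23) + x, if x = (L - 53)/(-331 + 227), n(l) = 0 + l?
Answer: 31001405/26 ≈ 1.1924e+6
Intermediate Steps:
n(l) = l
x = -111/26 (x = (497 - 53)/(-331 + 227) = 444/(-104) = 444*(-1/104) = -111/26 ≈ -4.2692)
z(c) = -46*c (z(c) = (c + c)*(-11 - 12) = (2*c)*(-23) = -46*c)
-1127*z(23) + x = -(-51842)*23 - 111/26 = -1127*(-1058) - 111/26 = 1192366 - 111/26 = 31001405/26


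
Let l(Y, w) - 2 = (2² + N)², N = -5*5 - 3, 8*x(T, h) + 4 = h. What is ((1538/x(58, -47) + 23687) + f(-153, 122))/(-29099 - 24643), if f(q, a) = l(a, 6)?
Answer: -94247/210834 ≈ -0.44702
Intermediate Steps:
x(T, h) = -½ + h/8
N = -28 (N = -25 - 3 = -28)
l(Y, w) = 578 (l(Y, w) = 2 + (2² - 28)² = 2 + (4 - 28)² = 2 + (-24)² = 2 + 576 = 578)
f(q, a) = 578
((1538/x(58, -47) + 23687) + f(-153, 122))/(-29099 - 24643) = ((1538/(-½ + (⅛)*(-47)) + 23687) + 578)/(-29099 - 24643) = ((1538/(-½ - 47/8) + 23687) + 578)/(-53742) = ((1538/(-51/8) + 23687) + 578)*(-1/53742) = ((1538*(-8/51) + 23687) + 578)*(-1/53742) = ((-12304/51 + 23687) + 578)*(-1/53742) = (1195733/51 + 578)*(-1/53742) = (1225211/51)*(-1/53742) = -94247/210834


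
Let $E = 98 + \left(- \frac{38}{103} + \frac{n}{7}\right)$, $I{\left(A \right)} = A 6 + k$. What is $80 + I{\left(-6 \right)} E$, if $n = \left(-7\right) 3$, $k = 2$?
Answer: $- \frac{323158}{103} \approx -3137.5$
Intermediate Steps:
$n = -21$
$I{\left(A \right)} = 2 + 6 A$ ($I{\left(A \right)} = A 6 + 2 = 6 A + 2 = 2 + 6 A$)
$E = \frac{9747}{103}$ ($E = 98 - \left(3 + \frac{38}{103}\right) = 98 - \frac{347}{103} = \frac{9747}{103} \approx 94.631$)
$80 + I{\left(-6 \right)} E = 80 + \left(2 + 6 \left(-6\right)\right) \frac{9747}{103} = 80 + \left(2 - 36\right) \frac{9747}{103} = 80 - \frac{331398}{103} = - \frac{323158}{103}$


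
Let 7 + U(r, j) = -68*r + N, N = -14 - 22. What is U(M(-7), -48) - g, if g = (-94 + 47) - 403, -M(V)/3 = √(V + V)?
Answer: 407 + 204*I*√14 ≈ 407.0 + 763.3*I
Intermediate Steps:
N = -36
M(V) = -3*√2*√V (M(V) = -3*√(V + V) = -3*√2*√V)
g = -450 (g = -47 - 403 = -450)
U(r, j) = -43 - 68*r (U(r, j) = -7 + (-68*r - 36) = -7 + (-36 - 68*r) = -43 - 68*r)
U(M(-7), -48) - g = (-43 - (-204)*√2*√(-7)) - 1*(-450) = (-43 - (-204)*√2*I*√7) + 450 = (-43 - (-204)*I*√14) + 450 = (-43 + 204*I*√14) + 450 = 407 + 204*I*√14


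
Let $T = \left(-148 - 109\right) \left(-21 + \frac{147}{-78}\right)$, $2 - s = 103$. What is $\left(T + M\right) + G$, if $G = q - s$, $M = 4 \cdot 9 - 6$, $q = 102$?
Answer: $\frac{158973}{26} \approx 6114.3$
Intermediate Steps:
$s = -101$ ($s = 2 - 103 = -101$)
$T = \frac{152915}{26}$ ($T = - 257 \left(-21 + 147 \left(- \frac{1}{78}\right)\right) = - 257 \left(-21 - \frac{49}{26}\right) = \left(-257\right) \left(- \frac{595}{26}\right) = \frac{152915}{26} \approx 5881.3$)
$M = 30$ ($M = 36 - 6 = 30$)
$G = 203$ ($G = 102 - -101 = 102 + 101 = 203$)
$\left(T + M\right) + G = \left(\frac{152915}{26} + 30\right) + 203 = \frac{153695}{26} + 203 = \frac{158973}{26}$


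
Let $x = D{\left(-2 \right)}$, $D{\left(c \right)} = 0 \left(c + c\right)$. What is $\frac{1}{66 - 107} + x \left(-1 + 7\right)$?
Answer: $- \frac{1}{41} \approx -0.02439$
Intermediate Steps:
$D{\left(c \right)} = 0$ ($D{\left(c \right)} = 0 \cdot 2 c = 0$)
$x = 0$
$\frac{1}{66 - 107} + x \left(-1 + 7\right) = \frac{1}{66 - 107} + 0 \left(-1 + 7\right) = \frac{1}{-41} + 0 \cdot 6 = - \frac{1}{41} + 0 = - \frac{1}{41}$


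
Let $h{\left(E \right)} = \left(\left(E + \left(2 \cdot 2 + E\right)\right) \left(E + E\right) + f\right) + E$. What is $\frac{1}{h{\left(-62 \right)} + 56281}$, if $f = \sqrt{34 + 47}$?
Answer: $\frac{1}{71108} \approx 1.4063 \cdot 10^{-5}$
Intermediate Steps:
$f = 9$ ($f = \sqrt{81} = 9$)
$h{\left(E \right)} = 9 + E + 2 E \left(4 + 2 E\right)$ ($h{\left(E \right)} = \left(\left(E + \left(2 \cdot 2 + E\right)\right) \left(E + E\right) + 9\right) + E = \left(\left(E + \left(4 + E\right)\right) 2 E + 9\right) + E = \left(\left(4 + 2 E\right) 2 E + 9\right) + E = \left(2 E \left(4 + 2 E\right) + 9\right) + E = \left(9 + 2 E \left(4 + 2 E\right)\right) + E = 9 + E + 2 E \left(4 + 2 E\right)$)
$\frac{1}{h{\left(-62 \right)} + 56281} = \frac{1}{\left(9 + 4 \left(-62\right)^{2} + 9 \left(-62\right)\right) + 56281} = \frac{1}{\left(9 + 4 \cdot 3844 - 558\right) + 56281} = \frac{1}{\left(9 + 15376 - 558\right) + 56281} = \frac{1}{14827 + 56281} = \frac{1}{71108}$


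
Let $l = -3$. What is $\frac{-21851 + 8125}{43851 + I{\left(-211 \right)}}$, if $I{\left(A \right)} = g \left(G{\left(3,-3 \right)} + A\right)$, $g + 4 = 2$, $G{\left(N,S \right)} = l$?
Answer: $- \frac{13726}{44279} \approx -0.30999$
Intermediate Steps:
$G{\left(N,S \right)} = -3$
$g = -2$ ($g = -4 + 2 = -2$)
$I{\left(A \right)} = 6 - 2 A$ ($I{\left(A \right)} = - 2 \left(-3 + A\right) = 6 - 2 A$)
$\frac{-21851 + 8125}{43851 + I{\left(-211 \right)}} = \frac{-21851 + 8125}{43851 + \left(6 - -422\right)} = - \frac{13726}{43851 + \left(6 + 422\right)} = - \frac{13726}{43851 + 428} = - \frac{13726}{44279}$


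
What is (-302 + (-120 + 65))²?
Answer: 127449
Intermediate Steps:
(-302 + (-120 + 65))² = (-302 - 55)² = (-357)² = 127449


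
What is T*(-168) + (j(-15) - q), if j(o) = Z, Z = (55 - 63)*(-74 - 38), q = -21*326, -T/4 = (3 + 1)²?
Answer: 18494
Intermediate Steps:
T = -64 (T = -4*(3 + 1)² = -4*4² = -4*16 = -64)
q = -6846
Z = 896 (Z = -8*(-112) = 896)
j(o) = 896
T*(-168) + (j(-15) - q) = -64*(-168) + (896 - 1*(-6846)) = 10752 + (896 + 6846) = 10752 + 7742 = 18494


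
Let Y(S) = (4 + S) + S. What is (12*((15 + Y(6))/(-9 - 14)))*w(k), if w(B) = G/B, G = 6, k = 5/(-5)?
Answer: 2232/23 ≈ 97.043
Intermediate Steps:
k = -1 (k = 5*(-⅕) = -1)
Y(S) = 4 + 2*S
w(B) = 6/B
(12*((15 + Y(6))/(-9 - 14)))*w(k) = (12*((15 + (4 + 2*6))/(-9 - 14)))*(6/(-1)) = (12*((15 + (4 + 12))/(-23)))*(6*(-1)) = (12*((15 + 16)*(-1/23)))*(-6) = (12*(31*(-1/23)))*(-6) = (12*(-31/23))*(-6) = -372/23*(-6) = 2232/23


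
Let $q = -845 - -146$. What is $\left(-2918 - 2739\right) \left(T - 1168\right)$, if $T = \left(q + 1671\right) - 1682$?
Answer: $10623846$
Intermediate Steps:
$q = -699$ ($q = -845 + 146 = -699$)
$T = -710$ ($T = \left(-699 + 1671\right) - 1682 = 972 - 1682 = -710$)
$\left(-2918 - 2739\right) \left(T - 1168\right) = \left(-2918 - 2739\right) \left(-710 - 1168\right) = \left(-5657\right) \left(-1878\right) = 10623846$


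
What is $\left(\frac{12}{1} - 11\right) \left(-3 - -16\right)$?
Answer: $13$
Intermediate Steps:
$\left(\frac{12}{1} - 11\right) \left(-3 - -16\right) = \left(12 \cdot 1 - 11\right) \left(-3 + 16\right) = \left(12 - 11\right) 13 = 1 \cdot 13 = 13$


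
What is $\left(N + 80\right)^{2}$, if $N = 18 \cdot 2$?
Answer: $13456$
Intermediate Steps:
$N = 36$
$\left(N + 80\right)^{2} = \left(36 + 80\right)^{2} = 116^{2} = 13456$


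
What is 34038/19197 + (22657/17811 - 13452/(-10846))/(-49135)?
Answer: 1994276443412501/1124779039239735 ≈ 1.7730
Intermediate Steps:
34038/19197 + (22657/17811 - 13452/(-10846))/(-49135) = 34038*(1/19197) + (22657*(1/17811) - 13452*(-1/10846))*(-1/49135) = 3782/2133 + (22657/17811 + 6726/5423)*(-1/49135) = 3782/2133 + (242665697/96589053)*(-1/49135) = 3782/2133 - 242665697/4745903119155 = 1994276443412501/1124779039239735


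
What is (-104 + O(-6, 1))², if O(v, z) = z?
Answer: 10609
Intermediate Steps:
(-104 + O(-6, 1))² = (-104 + 1)² = (-103)² = 10609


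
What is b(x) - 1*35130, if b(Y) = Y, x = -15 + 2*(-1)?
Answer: -35147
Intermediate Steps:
x = -17 (x = -15 - 2 = -17)
b(x) - 1*35130 = -17 - 1*35130 = -17 - 35130 = -35147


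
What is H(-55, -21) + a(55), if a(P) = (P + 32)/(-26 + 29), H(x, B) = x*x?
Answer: 3054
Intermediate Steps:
H(x, B) = x²
a(P) = 32/3 + P/3 (a(P) = (32 + P)/3 = (32 + P)*(⅓) = 32/3 + P/3)
H(-55, -21) + a(55) = (-55)² + (32/3 + (⅓)*55) = 3025 + (32/3 + 55/3) = 3025 + 29 = 3054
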